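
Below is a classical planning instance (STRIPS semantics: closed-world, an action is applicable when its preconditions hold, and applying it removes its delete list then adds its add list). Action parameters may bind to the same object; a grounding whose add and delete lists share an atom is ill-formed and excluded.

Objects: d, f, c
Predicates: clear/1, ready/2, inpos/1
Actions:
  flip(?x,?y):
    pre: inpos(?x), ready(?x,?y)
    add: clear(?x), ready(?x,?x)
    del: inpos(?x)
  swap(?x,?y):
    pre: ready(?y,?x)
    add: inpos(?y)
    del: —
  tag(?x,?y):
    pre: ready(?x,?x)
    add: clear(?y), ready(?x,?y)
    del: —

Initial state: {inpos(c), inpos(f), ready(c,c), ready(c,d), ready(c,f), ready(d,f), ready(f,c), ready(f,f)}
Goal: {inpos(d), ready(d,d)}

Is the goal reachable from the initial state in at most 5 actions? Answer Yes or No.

1. swap(f,d)  →  {inpos(c), inpos(d), inpos(f), ready(c,c), ready(c,d), ready(c,f), ready(d,f), ready(f,c), ready(f,f)}
2. flip(d,f)  →  {clear(d), inpos(c), inpos(f), ready(c,c), ready(c,d), ready(c,f), ready(d,d), ready(d,f), ready(f,c), ready(f,f)}
3. swap(d,d)  →  {clear(d), inpos(c), inpos(d), inpos(f), ready(c,c), ready(c,d), ready(c,f), ready(d,d), ready(d,f), ready(f,c), ready(f,f)}
optimal plan length = 3; 3 ≤ 5

Yes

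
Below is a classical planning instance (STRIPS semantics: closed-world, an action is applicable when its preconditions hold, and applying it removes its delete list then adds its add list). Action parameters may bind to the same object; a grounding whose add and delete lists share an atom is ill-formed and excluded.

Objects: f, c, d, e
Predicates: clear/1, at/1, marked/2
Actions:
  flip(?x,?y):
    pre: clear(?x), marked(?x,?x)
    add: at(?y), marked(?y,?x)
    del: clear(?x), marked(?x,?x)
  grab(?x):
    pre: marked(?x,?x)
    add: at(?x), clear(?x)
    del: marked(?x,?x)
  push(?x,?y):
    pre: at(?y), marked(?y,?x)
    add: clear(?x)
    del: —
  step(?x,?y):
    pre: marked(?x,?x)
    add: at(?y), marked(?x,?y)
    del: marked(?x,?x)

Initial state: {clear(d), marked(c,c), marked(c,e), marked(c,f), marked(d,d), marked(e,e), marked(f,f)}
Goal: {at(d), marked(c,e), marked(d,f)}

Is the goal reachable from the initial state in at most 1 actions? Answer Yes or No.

1. step(f,d)  →  {at(d), clear(d), marked(c,c), marked(c,e), marked(c,f), marked(d,d), marked(e,e), marked(f,d)}
2. step(d,f)  →  {at(d), at(f), clear(d), marked(c,c), marked(c,e), marked(c,f), marked(d,f), marked(e,e), marked(f,d)}
optimal plan length = 2; 2 > 1

No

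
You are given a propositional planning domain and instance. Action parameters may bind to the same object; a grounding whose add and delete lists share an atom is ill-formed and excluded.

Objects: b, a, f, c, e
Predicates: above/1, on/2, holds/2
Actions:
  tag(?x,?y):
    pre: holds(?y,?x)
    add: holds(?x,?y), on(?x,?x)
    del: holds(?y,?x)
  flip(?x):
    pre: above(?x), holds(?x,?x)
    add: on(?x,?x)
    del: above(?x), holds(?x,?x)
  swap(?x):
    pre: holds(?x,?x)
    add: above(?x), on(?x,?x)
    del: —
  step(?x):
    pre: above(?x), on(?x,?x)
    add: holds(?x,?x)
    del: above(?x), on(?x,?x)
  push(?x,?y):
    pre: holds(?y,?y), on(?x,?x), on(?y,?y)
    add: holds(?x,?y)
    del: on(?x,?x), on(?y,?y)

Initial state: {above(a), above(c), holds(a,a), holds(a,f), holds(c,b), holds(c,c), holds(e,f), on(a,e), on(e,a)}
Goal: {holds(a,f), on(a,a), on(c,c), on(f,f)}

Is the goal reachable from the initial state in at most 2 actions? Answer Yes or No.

No

1. tag(f,a)  →  {above(a), above(c), holds(a,a), holds(c,b), holds(c,c), holds(e,f), holds(f,a), on(a,e), on(e,a), on(f,f)}
2. tag(a,f)  →  {above(a), above(c), holds(a,a), holds(a,f), holds(c,b), holds(c,c), holds(e,f), on(a,a), on(a,e), on(e,a), on(f,f)}
3. flip(c)  →  {above(a), holds(a,a), holds(a,f), holds(c,b), holds(e,f), on(a,a), on(a,e), on(c,c), on(e,a), on(f,f)}
optimal plan length = 3; 3 > 2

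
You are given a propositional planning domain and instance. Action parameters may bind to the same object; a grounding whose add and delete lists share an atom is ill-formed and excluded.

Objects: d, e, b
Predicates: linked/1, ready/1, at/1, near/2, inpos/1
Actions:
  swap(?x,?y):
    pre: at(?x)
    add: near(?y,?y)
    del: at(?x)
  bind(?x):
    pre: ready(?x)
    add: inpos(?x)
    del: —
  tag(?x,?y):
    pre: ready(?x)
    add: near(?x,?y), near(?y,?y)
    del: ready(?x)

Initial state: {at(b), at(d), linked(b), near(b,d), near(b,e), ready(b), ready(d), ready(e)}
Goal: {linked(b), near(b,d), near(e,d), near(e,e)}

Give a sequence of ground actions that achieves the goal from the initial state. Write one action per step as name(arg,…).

1. swap(d,e)  →  {at(b), linked(b), near(b,d), near(b,e), near(e,e), ready(b), ready(d), ready(e)}
2. tag(e,d)  →  {at(b), linked(b), near(b,d), near(b,e), near(d,d), near(e,d), near(e,e), ready(b), ready(d)}

swap(d,e); tag(e,d)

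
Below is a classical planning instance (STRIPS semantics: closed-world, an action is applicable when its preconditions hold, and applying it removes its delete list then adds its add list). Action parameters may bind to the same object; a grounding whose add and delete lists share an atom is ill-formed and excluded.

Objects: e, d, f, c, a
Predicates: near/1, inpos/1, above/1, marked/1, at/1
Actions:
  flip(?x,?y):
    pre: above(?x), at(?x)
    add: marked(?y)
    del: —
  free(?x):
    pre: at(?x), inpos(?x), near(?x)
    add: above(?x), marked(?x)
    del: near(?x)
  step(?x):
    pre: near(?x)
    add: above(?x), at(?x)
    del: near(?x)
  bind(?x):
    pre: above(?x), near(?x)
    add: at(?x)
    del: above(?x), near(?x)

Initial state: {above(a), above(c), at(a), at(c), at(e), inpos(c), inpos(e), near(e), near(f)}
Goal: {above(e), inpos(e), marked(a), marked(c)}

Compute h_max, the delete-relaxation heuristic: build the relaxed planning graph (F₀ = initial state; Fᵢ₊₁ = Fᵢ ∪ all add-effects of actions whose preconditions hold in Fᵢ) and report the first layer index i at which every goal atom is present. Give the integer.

F0 = init (9 atoms)
F1 = F0 ∪ {above(e), above(f), at(f), marked(a), marked(c), marked(d), marked(e), marked(f)}  (17 atoms)
goal ⊆ F1  ⇒  h_max = 1

1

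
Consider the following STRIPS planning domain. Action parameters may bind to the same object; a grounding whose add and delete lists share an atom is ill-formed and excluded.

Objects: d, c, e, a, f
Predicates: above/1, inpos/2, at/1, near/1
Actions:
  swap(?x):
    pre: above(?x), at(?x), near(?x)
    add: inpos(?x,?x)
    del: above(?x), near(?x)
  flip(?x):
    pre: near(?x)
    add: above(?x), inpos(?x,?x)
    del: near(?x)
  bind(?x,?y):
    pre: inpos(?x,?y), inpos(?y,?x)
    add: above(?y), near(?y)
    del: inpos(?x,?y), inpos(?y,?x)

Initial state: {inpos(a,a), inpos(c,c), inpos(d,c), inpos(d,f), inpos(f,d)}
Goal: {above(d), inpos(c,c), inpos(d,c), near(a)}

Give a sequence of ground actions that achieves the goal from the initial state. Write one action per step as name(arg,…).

bind(a,a); bind(f,d)

1. bind(a,a)  →  {above(a), inpos(c,c), inpos(d,c), inpos(d,f), inpos(f,d), near(a)}
2. bind(f,d)  →  {above(a), above(d), inpos(c,c), inpos(d,c), near(a), near(d)}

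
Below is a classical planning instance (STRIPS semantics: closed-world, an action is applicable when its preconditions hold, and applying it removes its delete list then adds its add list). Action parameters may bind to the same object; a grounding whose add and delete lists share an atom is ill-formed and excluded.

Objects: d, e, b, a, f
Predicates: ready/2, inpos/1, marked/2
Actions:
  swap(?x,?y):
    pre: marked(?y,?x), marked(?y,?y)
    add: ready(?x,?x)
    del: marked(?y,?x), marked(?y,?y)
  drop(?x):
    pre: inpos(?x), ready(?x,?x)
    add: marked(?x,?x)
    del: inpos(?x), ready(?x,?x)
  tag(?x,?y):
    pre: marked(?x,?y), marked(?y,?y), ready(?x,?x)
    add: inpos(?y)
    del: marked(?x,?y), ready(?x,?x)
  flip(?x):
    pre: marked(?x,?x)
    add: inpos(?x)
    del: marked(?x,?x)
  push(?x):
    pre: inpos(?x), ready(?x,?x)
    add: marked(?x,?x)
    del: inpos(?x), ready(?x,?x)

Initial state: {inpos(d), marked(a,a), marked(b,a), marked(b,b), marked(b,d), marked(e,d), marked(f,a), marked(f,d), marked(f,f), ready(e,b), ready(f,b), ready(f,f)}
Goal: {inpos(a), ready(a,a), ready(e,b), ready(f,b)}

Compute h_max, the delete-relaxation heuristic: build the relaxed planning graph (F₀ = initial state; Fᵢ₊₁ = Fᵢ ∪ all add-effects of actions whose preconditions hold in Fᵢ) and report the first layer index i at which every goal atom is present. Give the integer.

F0 = init (12 atoms)
F1 = F0 ∪ {inpos(a), inpos(b), inpos(f), ready(a,a), ready(b,b), ready(d,d)}  (18 atoms)
goal ⊆ F1  ⇒  h_max = 1

1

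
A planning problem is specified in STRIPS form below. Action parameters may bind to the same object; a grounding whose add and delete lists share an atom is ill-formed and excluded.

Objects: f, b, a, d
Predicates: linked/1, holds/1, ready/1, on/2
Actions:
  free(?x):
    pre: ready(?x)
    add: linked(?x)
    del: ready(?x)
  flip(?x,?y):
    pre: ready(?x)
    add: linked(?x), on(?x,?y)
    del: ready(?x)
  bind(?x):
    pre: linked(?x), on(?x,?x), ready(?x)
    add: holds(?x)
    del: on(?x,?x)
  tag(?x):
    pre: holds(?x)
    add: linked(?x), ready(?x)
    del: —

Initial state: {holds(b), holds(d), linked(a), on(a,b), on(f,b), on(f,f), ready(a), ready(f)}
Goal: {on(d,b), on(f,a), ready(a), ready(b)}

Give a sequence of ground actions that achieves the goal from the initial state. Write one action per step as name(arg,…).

flip(f,a); tag(b); tag(d); flip(d,b)

1. flip(f,a)  →  {holds(b), holds(d), linked(a), linked(f), on(a,b), on(f,a), on(f,b), on(f,f), ready(a)}
2. tag(b)  →  {holds(b), holds(d), linked(a), linked(b), linked(f), on(a,b), on(f,a), on(f,b), on(f,f), ready(a), ready(b)}
3. tag(d)  →  {holds(b), holds(d), linked(a), linked(b), linked(d), linked(f), on(a,b), on(f,a), on(f,b), on(f,f), ready(a), ready(b), ready(d)}
4. flip(d,b)  →  {holds(b), holds(d), linked(a), linked(b), linked(d), linked(f), on(a,b), on(d,b), on(f,a), on(f,b), on(f,f), ready(a), ready(b)}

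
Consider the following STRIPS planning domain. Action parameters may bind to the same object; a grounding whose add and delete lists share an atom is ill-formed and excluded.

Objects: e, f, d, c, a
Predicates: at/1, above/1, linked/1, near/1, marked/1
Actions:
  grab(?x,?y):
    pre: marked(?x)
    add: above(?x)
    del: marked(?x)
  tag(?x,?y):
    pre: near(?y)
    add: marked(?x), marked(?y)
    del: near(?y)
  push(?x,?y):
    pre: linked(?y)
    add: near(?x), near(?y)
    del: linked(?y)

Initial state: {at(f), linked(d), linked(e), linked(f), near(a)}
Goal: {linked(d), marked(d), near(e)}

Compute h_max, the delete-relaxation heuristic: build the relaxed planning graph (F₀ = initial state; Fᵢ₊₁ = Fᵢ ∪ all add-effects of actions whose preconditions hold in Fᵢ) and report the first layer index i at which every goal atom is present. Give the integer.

F0 = init (5 atoms)
F1 = F0 ∪ {marked(a), marked(c), marked(d), marked(e), marked(f), near(c), near(d), near(e), near(f)}  (14 atoms)
goal ⊆ F1  ⇒  h_max = 1

1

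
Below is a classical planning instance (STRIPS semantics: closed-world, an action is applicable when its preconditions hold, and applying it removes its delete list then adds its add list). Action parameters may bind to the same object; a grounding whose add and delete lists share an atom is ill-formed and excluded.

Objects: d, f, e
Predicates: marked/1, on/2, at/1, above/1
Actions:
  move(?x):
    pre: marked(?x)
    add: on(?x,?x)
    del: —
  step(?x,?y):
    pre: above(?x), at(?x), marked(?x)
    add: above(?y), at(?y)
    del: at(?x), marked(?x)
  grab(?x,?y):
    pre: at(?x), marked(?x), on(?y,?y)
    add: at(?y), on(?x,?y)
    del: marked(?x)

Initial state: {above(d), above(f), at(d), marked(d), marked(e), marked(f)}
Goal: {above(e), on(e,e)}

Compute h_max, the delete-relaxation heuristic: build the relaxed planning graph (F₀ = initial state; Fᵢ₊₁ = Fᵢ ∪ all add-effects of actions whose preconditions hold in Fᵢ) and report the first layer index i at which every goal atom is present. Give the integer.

F0 = init (6 atoms)
F1 = F0 ∪ {above(e), at(e), at(f), on(d,d), on(e,e), on(f,f)}  (12 atoms)
goal ⊆ F1  ⇒  h_max = 1

1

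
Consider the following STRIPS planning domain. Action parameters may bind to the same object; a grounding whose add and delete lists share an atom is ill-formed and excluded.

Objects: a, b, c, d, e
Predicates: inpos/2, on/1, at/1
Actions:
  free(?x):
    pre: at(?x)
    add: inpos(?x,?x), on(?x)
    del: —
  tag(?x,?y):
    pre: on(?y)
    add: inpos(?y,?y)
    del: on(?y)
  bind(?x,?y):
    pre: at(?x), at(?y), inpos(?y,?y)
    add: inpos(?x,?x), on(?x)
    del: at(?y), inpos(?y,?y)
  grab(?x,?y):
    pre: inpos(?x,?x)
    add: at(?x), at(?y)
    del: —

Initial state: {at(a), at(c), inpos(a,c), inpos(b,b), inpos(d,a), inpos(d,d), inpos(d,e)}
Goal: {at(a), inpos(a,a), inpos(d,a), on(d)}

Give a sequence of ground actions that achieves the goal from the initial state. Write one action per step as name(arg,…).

free(a); grab(a,d); free(d)

1. free(a)  →  {at(a), at(c), inpos(a,a), inpos(a,c), inpos(b,b), inpos(d,a), inpos(d,d), inpos(d,e), on(a)}
2. grab(a,d)  →  {at(a), at(c), at(d), inpos(a,a), inpos(a,c), inpos(b,b), inpos(d,a), inpos(d,d), inpos(d,e), on(a)}
3. free(d)  →  {at(a), at(c), at(d), inpos(a,a), inpos(a,c), inpos(b,b), inpos(d,a), inpos(d,d), inpos(d,e), on(a), on(d)}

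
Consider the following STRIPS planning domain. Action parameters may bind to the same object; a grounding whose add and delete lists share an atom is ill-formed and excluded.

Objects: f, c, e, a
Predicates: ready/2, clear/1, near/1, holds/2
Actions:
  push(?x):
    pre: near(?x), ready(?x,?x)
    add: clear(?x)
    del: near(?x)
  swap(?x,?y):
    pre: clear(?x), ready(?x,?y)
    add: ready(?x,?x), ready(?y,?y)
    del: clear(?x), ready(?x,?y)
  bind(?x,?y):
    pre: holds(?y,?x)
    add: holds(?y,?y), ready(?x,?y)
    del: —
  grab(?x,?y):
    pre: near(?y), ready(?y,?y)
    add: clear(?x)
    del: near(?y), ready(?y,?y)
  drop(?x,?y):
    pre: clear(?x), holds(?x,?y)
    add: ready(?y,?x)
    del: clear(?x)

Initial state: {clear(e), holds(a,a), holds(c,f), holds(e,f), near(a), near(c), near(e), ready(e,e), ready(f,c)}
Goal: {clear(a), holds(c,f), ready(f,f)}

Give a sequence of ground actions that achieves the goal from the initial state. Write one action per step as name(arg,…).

1. grab(f,e)  →  {clear(e), clear(f), holds(a,a), holds(c,f), holds(e,f), near(a), near(c), ready(f,c)}
2. swap(f,c)  →  {clear(e), holds(a,a), holds(c,f), holds(e,f), near(a), near(c), ready(c,c), ready(f,f)}
3. grab(a,c)  →  {clear(a), clear(e), holds(a,a), holds(c,f), holds(e,f), near(a), ready(f,f)}

grab(f,e); swap(f,c); grab(a,c)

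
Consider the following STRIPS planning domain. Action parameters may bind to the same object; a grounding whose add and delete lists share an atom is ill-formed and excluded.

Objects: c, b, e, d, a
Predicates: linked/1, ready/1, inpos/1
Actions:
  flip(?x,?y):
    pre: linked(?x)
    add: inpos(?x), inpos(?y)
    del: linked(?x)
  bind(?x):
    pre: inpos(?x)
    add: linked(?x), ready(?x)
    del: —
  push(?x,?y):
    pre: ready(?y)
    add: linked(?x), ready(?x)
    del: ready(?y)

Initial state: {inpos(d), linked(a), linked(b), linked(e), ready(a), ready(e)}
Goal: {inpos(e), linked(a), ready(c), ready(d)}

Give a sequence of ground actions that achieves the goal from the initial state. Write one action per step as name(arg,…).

1. flip(b,e)  →  {inpos(b), inpos(d), inpos(e), linked(a), linked(e), ready(a), ready(e)}
2. bind(d)  →  {inpos(b), inpos(d), inpos(e), linked(a), linked(d), linked(e), ready(a), ready(d), ready(e)}
3. push(c,e)  →  {inpos(b), inpos(d), inpos(e), linked(a), linked(c), linked(d), linked(e), ready(a), ready(c), ready(d)}

flip(b,e); bind(d); push(c,e)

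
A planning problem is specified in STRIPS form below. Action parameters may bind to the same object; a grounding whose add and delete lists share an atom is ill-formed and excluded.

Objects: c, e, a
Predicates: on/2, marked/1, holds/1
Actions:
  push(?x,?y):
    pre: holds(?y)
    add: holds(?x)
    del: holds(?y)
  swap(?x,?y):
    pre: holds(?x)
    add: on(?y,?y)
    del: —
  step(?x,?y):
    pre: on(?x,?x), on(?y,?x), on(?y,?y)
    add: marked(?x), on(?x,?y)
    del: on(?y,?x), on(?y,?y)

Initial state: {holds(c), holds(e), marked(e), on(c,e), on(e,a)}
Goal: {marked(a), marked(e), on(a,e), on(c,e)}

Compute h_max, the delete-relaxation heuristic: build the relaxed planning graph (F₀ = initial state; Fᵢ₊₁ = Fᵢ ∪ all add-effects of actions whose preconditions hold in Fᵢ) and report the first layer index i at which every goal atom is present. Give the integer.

2

F0 = init (5 atoms)
F1 = F0 ∪ {holds(a), on(a,a), on(c,c), on(e,e)}  (9 atoms)
F2 = F1 ∪ {marked(a), on(a,e), on(e,c)}  (12 atoms)
goal ⊆ F2  ⇒  h_max = 2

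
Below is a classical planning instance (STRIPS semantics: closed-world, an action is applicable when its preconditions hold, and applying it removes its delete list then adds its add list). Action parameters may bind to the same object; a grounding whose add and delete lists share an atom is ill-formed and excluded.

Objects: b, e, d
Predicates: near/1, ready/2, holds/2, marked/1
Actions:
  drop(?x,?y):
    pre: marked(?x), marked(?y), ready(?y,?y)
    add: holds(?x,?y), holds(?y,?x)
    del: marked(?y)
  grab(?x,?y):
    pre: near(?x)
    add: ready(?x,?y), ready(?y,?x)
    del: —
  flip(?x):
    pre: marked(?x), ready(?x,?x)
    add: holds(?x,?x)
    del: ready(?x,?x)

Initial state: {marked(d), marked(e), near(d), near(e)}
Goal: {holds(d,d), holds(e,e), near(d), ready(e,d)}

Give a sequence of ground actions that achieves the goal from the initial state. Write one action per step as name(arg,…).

1. grab(e,e)  →  {marked(d), marked(e), near(d), near(e), ready(e,e)}
2. drop(e,e)  →  {holds(e,e), marked(d), near(d), near(e), ready(e,e)}
3. grab(e,d)  →  {holds(e,e), marked(d), near(d), near(e), ready(d,e), ready(e,d), ready(e,e)}
4. grab(d,d)  →  {holds(e,e), marked(d), near(d), near(e), ready(d,d), ready(d,e), ready(e,d), ready(e,e)}
5. drop(d,d)  →  {holds(d,d), holds(e,e), near(d), near(e), ready(d,d), ready(d,e), ready(e,d), ready(e,e)}

grab(e,e); drop(e,e); grab(e,d); grab(d,d); drop(d,d)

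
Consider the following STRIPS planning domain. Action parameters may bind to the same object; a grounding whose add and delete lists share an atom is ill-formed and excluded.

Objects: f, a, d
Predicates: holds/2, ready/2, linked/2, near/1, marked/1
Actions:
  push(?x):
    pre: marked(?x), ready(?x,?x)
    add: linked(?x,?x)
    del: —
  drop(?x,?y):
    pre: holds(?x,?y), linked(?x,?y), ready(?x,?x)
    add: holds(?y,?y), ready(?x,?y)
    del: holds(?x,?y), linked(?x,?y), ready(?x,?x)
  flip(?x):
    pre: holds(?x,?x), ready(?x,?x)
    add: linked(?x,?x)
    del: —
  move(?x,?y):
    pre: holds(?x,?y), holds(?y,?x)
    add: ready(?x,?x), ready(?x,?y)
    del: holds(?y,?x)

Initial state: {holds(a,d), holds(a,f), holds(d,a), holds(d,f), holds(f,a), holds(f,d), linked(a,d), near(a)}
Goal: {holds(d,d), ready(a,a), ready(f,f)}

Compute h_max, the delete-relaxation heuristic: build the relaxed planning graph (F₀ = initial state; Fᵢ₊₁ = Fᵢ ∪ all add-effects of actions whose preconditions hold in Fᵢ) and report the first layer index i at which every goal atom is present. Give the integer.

2

F0 = init (8 atoms)
F1 = F0 ∪ {ready(a,a), ready(a,d), ready(a,f), ready(d,a), ready(d,d), ready(d,f), ready(f,a), ready(f,d), ready(f,f)}  (17 atoms)
F2 = F1 ∪ {holds(d,d)}  (18 atoms)
goal ⊆ F2  ⇒  h_max = 2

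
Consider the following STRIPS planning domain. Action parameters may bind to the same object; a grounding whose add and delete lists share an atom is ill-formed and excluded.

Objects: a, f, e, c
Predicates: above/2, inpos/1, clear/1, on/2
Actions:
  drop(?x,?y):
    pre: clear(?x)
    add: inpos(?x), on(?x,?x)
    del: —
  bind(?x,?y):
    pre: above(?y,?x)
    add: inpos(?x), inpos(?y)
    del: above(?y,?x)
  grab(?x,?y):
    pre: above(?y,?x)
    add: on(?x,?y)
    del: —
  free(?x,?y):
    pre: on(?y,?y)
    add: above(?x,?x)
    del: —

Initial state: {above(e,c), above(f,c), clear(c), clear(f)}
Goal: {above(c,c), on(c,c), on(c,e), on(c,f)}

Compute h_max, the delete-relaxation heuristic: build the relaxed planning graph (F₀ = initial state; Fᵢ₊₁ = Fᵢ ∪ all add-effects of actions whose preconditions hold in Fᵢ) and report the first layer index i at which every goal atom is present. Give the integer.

F0 = init (4 atoms)
F1 = F0 ∪ {inpos(c), inpos(e), inpos(f), on(c,c), on(c,e), on(c,f), on(f,f)}  (11 atoms)
F2 = F1 ∪ {above(a,a), above(c,c), above(e,e), above(f,f)}  (15 atoms)
goal ⊆ F2  ⇒  h_max = 2

2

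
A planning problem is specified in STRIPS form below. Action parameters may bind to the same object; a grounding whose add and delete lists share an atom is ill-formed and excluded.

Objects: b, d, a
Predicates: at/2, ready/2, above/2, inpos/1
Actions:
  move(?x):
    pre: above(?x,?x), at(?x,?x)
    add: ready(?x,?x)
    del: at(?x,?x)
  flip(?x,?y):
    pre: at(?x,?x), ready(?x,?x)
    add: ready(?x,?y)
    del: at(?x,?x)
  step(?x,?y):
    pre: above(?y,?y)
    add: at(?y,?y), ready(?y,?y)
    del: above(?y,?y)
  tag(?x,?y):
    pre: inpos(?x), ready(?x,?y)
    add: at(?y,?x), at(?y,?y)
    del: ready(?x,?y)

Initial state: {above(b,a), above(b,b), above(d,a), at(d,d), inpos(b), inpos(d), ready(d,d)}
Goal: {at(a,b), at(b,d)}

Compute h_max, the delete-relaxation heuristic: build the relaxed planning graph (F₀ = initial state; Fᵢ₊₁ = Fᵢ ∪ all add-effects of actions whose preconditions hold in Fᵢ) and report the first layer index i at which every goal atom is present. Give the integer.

F0 = init (7 atoms)
F1 = F0 ∪ {at(b,b), ready(b,b), ready(d,a), ready(d,b)}  (11 atoms)
F2 = F1 ∪ {at(a,a), at(a,d), at(b,d), ready(b,a), ready(b,d)}  (16 atoms)
F3 = F2 ∪ {at(a,b), at(d,b)}  (18 atoms)
goal ⊆ F3  ⇒  h_max = 3

3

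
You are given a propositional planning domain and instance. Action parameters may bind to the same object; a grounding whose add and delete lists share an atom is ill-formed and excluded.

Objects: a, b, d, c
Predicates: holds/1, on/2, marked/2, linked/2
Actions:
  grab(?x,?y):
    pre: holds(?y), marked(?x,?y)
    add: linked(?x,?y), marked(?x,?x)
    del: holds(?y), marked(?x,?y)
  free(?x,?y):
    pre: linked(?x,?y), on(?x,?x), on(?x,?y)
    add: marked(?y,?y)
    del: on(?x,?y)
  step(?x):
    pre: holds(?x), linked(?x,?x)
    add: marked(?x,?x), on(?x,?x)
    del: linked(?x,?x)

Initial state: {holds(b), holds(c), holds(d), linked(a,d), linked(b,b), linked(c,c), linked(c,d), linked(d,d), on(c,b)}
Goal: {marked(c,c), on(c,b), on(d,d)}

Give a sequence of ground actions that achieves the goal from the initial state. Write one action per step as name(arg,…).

1. step(d)  →  {holds(b), holds(c), holds(d), linked(a,d), linked(b,b), linked(c,c), linked(c,d), marked(d,d), on(c,b), on(d,d)}
2. step(c)  →  {holds(b), holds(c), holds(d), linked(a,d), linked(b,b), linked(c,d), marked(c,c), marked(d,d), on(c,b), on(c,c), on(d,d)}

step(d); step(c)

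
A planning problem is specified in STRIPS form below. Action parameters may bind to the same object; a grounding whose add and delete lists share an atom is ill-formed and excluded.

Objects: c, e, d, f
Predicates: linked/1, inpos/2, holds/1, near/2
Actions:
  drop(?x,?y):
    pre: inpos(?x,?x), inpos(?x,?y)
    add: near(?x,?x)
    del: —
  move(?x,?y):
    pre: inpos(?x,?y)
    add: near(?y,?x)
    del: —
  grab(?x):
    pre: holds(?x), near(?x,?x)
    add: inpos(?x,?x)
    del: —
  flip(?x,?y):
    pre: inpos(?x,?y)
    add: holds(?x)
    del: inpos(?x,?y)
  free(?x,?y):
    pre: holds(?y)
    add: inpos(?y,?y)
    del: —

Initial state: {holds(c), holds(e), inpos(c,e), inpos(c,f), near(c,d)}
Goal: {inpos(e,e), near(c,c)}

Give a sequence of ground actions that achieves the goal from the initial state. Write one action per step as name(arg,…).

free(c,c); drop(c,c); free(c,e)

1. free(c,c)  →  {holds(c), holds(e), inpos(c,c), inpos(c,e), inpos(c,f), near(c,d)}
2. drop(c,c)  →  {holds(c), holds(e), inpos(c,c), inpos(c,e), inpos(c,f), near(c,c), near(c,d)}
3. free(c,e)  →  {holds(c), holds(e), inpos(c,c), inpos(c,e), inpos(c,f), inpos(e,e), near(c,c), near(c,d)}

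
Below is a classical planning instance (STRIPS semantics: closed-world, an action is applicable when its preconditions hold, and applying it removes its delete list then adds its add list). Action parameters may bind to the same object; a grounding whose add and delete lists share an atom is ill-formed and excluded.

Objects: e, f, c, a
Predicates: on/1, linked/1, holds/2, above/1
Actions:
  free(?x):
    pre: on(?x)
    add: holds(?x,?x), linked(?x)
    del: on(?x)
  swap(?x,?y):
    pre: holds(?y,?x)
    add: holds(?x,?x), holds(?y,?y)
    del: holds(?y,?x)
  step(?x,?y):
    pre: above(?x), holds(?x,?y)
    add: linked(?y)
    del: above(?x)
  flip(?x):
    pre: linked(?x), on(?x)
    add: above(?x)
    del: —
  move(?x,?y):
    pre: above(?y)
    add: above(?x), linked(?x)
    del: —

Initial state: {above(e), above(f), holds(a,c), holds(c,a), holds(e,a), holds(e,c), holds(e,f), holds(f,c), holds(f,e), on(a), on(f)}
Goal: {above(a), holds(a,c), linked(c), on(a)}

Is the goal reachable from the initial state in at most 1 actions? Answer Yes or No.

1. step(e,c)  →  {above(f), holds(a,c), holds(c,a), holds(e,a), holds(e,c), holds(e,f), holds(f,c), holds(f,e), linked(c), on(a), on(f)}
2. move(a,f)  →  {above(a), above(f), holds(a,c), holds(c,a), holds(e,a), holds(e,c), holds(e,f), holds(f,c), holds(f,e), linked(a), linked(c), on(a), on(f)}
optimal plan length = 2; 2 > 1

No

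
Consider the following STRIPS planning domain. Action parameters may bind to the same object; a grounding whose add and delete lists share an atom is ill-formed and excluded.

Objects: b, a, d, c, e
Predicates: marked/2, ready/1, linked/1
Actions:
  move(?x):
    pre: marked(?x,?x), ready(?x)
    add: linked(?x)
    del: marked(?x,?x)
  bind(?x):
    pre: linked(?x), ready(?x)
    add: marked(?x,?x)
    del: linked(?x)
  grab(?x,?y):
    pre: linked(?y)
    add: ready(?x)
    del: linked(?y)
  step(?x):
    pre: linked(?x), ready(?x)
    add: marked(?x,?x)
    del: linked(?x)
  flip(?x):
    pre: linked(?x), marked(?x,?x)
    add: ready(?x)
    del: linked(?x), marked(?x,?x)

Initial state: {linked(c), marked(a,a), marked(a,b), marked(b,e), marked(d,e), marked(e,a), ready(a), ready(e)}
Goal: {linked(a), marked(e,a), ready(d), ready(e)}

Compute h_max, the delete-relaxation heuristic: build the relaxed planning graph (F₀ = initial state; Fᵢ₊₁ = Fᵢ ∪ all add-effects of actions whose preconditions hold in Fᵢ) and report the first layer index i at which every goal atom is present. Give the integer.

1

F0 = init (8 atoms)
F1 = F0 ∪ {linked(a), ready(b), ready(c), ready(d)}  (12 atoms)
goal ⊆ F1  ⇒  h_max = 1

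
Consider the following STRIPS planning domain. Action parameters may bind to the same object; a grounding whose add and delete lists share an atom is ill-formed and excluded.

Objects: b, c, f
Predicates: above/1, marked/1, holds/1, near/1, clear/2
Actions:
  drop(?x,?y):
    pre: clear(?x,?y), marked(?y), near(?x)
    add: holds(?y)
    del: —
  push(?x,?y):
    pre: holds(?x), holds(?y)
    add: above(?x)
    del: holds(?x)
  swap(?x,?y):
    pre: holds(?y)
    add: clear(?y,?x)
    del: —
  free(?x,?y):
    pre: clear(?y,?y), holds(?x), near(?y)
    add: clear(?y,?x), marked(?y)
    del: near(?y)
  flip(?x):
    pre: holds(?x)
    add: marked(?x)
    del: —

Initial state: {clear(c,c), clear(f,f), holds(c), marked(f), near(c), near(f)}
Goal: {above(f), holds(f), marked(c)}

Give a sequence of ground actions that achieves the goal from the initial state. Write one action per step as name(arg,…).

1. drop(f,f)  →  {clear(c,c), clear(f,f), holds(c), holds(f), marked(f), near(c), near(f)}
2. push(f,c)  →  {above(f), clear(c,c), clear(f,f), holds(c), marked(f), near(c), near(f)}
3. drop(f,f)  →  {above(f), clear(c,c), clear(f,f), holds(c), holds(f), marked(f), near(c), near(f)}
4. free(c,c)  →  {above(f), clear(c,c), clear(f,f), holds(c), holds(f), marked(c), marked(f), near(f)}

drop(f,f); push(f,c); drop(f,f); free(c,c)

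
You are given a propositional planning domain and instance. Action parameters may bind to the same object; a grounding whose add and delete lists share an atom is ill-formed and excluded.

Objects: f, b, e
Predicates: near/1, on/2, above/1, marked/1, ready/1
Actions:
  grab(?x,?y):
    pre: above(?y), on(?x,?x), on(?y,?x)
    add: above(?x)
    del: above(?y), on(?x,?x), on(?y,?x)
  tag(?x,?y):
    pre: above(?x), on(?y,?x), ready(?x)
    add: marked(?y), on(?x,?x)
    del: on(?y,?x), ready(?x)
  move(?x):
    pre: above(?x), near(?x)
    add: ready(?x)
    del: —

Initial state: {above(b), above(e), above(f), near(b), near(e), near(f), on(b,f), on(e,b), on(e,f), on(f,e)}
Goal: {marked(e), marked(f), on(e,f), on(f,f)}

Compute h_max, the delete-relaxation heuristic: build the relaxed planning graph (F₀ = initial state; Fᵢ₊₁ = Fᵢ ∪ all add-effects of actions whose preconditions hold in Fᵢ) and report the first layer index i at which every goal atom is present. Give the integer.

2

F0 = init (10 atoms)
F1 = F0 ∪ {ready(b), ready(e), ready(f)}  (13 atoms)
F2 = F1 ∪ {marked(b), marked(e), marked(f), on(b,b), on(e,e), on(f,f)}  (19 atoms)
goal ⊆ F2  ⇒  h_max = 2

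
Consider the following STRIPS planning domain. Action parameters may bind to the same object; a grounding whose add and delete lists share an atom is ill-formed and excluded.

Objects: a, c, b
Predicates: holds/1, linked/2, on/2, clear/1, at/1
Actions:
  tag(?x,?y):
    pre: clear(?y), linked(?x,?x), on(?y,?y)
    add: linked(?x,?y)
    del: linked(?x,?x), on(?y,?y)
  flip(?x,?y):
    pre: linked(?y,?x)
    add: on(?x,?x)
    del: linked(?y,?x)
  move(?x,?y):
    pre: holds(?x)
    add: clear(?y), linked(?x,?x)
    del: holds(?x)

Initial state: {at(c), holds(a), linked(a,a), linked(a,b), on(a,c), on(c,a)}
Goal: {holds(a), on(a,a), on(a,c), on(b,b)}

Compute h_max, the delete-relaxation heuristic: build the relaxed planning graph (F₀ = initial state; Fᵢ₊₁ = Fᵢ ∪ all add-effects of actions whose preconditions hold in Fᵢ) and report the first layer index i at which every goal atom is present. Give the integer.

1

F0 = init (6 atoms)
F1 = F0 ∪ {clear(a), clear(b), clear(c), on(a,a), on(b,b)}  (11 atoms)
goal ⊆ F1  ⇒  h_max = 1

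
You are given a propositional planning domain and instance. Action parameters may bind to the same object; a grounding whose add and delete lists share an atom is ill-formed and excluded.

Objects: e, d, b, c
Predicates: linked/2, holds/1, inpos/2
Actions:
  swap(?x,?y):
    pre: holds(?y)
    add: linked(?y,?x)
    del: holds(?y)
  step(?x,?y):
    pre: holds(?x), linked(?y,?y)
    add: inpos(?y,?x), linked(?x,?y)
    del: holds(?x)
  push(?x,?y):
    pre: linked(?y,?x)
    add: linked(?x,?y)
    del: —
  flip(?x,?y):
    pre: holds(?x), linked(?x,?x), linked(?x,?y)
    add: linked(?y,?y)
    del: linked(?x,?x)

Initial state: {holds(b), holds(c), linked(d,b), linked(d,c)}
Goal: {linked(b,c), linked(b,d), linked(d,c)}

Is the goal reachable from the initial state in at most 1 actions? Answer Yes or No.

No

1. swap(c,b)  →  {holds(c), linked(b,c), linked(d,b), linked(d,c)}
2. push(b,d)  →  {holds(c), linked(b,c), linked(b,d), linked(d,b), linked(d,c)}
optimal plan length = 2; 2 > 1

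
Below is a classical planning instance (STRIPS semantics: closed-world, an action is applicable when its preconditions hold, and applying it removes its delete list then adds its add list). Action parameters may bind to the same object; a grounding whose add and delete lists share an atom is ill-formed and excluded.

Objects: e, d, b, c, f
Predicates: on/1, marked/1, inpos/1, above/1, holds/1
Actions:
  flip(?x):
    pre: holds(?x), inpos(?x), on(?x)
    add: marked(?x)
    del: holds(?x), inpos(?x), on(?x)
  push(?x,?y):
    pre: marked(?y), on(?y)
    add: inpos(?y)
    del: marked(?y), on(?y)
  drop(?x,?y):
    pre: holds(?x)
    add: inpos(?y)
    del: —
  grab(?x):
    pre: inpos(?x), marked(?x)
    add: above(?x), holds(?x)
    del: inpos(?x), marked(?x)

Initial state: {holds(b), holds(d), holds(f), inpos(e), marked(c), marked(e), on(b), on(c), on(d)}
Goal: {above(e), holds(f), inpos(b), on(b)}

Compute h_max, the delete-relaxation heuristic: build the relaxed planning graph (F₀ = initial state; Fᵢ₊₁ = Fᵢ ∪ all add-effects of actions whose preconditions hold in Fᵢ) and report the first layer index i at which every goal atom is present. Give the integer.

F0 = init (9 atoms)
F1 = F0 ∪ {above(e), holds(e), inpos(b), inpos(c), inpos(d), inpos(f)}  (15 atoms)
goal ⊆ F1  ⇒  h_max = 1

1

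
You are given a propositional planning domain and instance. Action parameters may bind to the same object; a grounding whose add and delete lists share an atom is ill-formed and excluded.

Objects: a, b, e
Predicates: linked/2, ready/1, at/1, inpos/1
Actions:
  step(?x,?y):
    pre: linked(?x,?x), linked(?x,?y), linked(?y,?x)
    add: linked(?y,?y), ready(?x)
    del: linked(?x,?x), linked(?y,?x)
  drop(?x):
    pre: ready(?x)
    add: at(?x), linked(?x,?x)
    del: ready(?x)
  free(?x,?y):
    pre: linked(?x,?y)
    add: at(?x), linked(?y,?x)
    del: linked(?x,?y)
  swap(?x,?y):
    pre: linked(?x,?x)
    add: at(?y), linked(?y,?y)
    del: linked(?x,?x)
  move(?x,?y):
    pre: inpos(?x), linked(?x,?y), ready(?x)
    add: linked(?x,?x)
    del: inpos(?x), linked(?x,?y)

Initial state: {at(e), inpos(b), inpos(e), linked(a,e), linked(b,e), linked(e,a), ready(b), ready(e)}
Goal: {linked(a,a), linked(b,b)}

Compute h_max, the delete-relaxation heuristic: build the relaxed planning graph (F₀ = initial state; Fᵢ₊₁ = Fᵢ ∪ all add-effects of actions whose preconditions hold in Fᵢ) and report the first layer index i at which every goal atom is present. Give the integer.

F0 = init (8 atoms)
F1 = F0 ∪ {at(a), at(b), linked(b,b), linked(e,b), linked(e,e)}  (13 atoms)
F2 = F1 ∪ {linked(a,a)}  (14 atoms)
goal ⊆ F2  ⇒  h_max = 2

2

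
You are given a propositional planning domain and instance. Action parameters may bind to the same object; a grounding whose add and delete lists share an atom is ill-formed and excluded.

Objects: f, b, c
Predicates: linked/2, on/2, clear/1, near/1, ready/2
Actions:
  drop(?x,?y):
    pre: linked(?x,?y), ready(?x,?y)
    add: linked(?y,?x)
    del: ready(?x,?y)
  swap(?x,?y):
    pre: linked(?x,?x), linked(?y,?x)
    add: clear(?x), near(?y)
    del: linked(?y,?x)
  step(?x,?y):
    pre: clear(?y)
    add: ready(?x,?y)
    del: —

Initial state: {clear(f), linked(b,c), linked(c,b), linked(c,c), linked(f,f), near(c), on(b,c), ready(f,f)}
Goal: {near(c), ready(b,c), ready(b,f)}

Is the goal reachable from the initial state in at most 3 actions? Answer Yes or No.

Yes

1. swap(c,b)  →  {clear(c), clear(f), linked(c,b), linked(c,c), linked(f,f), near(b), near(c), on(b,c), ready(f,f)}
2. step(b,f)  →  {clear(c), clear(f), linked(c,b), linked(c,c), linked(f,f), near(b), near(c), on(b,c), ready(b,f), ready(f,f)}
3. step(b,c)  →  {clear(c), clear(f), linked(c,b), linked(c,c), linked(f,f), near(b), near(c), on(b,c), ready(b,c), ready(b,f), ready(f,f)}
optimal plan length = 3; 3 ≤ 3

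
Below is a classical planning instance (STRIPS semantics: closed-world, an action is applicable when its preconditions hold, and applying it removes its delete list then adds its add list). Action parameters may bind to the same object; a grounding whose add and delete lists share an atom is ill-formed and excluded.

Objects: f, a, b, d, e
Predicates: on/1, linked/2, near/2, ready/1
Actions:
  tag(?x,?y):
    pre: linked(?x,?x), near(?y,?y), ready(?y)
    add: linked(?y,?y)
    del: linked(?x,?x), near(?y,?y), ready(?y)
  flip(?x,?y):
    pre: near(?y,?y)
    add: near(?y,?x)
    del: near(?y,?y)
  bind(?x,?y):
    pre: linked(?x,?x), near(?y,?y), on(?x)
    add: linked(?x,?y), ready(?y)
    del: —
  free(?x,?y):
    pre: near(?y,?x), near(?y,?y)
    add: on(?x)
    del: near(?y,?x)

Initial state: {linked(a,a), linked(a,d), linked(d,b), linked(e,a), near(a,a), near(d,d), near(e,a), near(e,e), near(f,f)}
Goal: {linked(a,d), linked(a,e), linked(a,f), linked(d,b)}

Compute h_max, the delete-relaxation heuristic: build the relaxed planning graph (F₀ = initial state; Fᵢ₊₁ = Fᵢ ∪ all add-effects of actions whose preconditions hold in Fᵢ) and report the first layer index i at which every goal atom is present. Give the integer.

2

F0 = init (9 atoms)
F1 = F0 ∪ {near(a,b), near(a,d), near(a,e), near(a,f), near(d,a), near(d,b), near(d,e), near(d,f), near(e,b), near(e,d), near(e,f), near(f,a), near(f,b), near(f,d), near(f,e), on(a), on(d), on(e), on(f)}  (28 atoms)
F2 = F1 ∪ {linked(a,e), linked(a,f), on(b), ready(a), ready(d), ready(e), ready(f)}  (35 atoms)
goal ⊆ F2  ⇒  h_max = 2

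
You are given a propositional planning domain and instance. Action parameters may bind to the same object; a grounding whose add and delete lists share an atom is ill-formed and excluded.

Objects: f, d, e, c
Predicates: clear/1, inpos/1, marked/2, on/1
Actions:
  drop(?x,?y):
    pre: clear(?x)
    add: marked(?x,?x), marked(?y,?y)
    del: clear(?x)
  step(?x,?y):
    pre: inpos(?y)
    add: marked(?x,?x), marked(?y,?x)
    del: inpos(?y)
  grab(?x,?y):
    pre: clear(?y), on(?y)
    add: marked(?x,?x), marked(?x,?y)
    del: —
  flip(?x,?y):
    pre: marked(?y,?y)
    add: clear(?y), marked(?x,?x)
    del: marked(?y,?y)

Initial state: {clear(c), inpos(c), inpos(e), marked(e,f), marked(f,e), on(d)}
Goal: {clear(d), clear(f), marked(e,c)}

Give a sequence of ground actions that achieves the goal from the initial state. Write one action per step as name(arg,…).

drop(c,f); step(c,e); flip(d,f); flip(f,d)

1. drop(c,f)  →  {inpos(c), inpos(e), marked(c,c), marked(e,f), marked(f,e), marked(f,f), on(d)}
2. step(c,e)  →  {inpos(c), marked(c,c), marked(e,c), marked(e,f), marked(f,e), marked(f,f), on(d)}
3. flip(d,f)  →  {clear(f), inpos(c), marked(c,c), marked(d,d), marked(e,c), marked(e,f), marked(f,e), on(d)}
4. flip(f,d)  →  {clear(d), clear(f), inpos(c), marked(c,c), marked(e,c), marked(e,f), marked(f,e), marked(f,f), on(d)}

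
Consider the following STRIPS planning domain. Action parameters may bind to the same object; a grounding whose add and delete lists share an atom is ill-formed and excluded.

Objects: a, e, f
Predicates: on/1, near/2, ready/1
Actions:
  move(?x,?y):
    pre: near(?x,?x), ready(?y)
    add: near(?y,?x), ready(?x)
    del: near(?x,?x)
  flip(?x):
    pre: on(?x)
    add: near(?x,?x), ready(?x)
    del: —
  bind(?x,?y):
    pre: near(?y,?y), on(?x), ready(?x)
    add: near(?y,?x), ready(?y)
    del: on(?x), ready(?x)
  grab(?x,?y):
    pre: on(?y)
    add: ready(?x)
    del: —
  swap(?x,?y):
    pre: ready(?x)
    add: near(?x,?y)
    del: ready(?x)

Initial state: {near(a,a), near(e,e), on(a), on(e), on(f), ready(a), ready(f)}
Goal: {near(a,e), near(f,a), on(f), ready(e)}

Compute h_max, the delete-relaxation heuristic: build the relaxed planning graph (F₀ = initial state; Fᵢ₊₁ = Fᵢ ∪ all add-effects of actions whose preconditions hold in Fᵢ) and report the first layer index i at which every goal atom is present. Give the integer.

F0 = init (7 atoms)
F1 = F0 ∪ {near(a,e), near(a,f), near(e,a), near(e,f), near(f,a), near(f,e), near(f,f), ready(e)}  (15 atoms)
goal ⊆ F1  ⇒  h_max = 1

1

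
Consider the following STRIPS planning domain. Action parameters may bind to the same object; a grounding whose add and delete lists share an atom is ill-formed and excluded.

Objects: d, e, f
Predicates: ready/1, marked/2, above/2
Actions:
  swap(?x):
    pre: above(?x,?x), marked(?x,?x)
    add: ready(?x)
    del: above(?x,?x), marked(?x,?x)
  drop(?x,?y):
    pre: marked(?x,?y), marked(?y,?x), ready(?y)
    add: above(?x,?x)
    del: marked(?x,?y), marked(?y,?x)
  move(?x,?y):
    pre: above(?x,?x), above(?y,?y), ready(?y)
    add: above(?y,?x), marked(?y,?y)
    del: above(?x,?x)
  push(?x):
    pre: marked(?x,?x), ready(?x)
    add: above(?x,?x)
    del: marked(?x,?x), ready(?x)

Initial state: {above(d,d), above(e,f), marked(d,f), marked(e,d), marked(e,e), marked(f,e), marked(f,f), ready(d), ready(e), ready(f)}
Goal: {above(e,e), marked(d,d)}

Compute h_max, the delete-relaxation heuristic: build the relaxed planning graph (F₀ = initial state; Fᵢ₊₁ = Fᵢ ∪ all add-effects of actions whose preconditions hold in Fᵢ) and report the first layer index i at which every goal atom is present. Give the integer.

2

F0 = init (10 atoms)
F1 = F0 ∪ {above(e,e), above(f,f)}  (12 atoms)
F2 = F1 ∪ {above(d,e), above(d,f), above(e,d), above(f,d), above(f,e), marked(d,d)}  (18 atoms)
goal ⊆ F2  ⇒  h_max = 2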